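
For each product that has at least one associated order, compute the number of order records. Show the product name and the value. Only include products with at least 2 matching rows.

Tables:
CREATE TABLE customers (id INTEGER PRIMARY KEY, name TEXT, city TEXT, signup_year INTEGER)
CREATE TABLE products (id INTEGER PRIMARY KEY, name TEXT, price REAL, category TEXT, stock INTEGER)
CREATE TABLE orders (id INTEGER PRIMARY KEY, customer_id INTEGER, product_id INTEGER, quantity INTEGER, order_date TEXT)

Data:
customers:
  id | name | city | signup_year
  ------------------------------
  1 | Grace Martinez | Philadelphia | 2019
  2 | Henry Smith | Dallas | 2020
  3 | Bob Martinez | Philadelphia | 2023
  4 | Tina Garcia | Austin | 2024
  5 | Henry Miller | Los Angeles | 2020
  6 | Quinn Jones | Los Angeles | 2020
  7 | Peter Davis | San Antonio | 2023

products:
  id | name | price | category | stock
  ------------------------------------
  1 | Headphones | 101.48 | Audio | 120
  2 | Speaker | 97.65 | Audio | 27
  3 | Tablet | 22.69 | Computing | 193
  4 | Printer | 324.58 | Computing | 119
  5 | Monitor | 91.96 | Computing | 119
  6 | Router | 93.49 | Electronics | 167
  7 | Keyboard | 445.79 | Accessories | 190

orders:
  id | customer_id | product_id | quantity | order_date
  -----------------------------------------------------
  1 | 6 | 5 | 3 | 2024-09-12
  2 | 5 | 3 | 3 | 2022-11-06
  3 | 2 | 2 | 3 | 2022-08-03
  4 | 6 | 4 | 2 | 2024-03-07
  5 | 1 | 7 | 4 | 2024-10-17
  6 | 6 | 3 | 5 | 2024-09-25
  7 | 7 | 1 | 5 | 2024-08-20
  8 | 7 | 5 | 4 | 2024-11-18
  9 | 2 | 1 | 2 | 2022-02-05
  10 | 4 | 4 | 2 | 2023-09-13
SELECT p.name, COUNT(*) AS n FROM orders c JOIN products p ON c.product_id = p.id GROUP BY p.id, p.name HAVING COUNT(*) >= 2

Execution result:
name | n
Headphones | 2
Tablet | 2
Printer | 2
Monitor | 2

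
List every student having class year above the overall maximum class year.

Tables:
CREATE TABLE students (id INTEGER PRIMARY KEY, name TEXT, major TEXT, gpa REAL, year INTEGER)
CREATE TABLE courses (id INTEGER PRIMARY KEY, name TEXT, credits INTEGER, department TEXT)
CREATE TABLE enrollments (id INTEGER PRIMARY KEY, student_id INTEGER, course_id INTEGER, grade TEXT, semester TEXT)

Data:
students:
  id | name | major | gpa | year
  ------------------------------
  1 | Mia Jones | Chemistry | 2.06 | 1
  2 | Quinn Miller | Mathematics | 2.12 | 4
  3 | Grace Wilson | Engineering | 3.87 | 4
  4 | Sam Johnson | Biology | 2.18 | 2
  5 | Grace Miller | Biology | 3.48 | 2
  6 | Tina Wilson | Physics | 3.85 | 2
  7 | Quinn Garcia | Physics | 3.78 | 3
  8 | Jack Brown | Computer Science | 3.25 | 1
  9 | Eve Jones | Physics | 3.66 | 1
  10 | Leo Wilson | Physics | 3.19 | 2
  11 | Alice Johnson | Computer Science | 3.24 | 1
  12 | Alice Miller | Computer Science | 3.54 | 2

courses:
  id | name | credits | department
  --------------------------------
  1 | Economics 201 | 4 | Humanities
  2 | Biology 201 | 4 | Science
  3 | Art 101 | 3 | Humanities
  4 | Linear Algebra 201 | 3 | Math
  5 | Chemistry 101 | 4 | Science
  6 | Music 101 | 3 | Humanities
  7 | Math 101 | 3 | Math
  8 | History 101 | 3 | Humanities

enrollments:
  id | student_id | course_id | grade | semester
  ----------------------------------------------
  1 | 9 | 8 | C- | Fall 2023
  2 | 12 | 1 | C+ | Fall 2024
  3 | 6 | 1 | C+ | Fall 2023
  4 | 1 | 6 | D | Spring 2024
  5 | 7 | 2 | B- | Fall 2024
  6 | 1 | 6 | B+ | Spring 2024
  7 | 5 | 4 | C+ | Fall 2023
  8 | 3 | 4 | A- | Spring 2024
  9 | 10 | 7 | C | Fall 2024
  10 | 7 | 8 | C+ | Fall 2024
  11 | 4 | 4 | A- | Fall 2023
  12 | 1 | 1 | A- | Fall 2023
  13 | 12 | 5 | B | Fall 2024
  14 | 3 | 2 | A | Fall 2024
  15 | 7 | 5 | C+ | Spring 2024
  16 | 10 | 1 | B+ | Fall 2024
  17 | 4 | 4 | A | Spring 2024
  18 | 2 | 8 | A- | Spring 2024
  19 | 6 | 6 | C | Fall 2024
SELECT name, year FROM students WHERE year > (SELECT MAX(year) FROM students)

Execution result:
(no rows)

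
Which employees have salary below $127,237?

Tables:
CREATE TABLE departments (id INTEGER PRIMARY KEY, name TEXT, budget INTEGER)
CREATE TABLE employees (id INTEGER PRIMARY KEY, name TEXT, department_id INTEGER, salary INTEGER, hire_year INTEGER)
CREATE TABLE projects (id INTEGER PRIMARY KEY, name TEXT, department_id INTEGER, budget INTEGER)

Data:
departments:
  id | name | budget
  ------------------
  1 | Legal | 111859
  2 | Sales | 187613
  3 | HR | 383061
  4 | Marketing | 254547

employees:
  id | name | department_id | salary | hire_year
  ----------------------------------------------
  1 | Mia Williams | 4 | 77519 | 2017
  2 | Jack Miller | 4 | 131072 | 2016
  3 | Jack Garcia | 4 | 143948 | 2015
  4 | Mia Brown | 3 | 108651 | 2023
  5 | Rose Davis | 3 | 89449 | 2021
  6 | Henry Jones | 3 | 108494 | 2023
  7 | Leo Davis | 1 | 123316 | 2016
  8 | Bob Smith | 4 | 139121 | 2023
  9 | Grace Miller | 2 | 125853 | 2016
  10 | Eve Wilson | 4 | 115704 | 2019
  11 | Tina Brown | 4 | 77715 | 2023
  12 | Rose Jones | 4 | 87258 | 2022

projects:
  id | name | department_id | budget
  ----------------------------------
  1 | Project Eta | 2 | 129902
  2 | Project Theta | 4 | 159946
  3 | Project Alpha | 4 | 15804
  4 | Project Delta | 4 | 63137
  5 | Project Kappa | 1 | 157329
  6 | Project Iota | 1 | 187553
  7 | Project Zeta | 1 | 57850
SELECT name, salary FROM employees WHERE salary < 127237

Execution result:
name | salary
Mia Williams | 77519
Mia Brown | 108651
Rose Davis | 89449
Henry Jones | 108494
Leo Davis | 123316
Grace Miller | 125853
Eve Wilson | 115704
Tina Brown | 77715
Rose Jones | 87258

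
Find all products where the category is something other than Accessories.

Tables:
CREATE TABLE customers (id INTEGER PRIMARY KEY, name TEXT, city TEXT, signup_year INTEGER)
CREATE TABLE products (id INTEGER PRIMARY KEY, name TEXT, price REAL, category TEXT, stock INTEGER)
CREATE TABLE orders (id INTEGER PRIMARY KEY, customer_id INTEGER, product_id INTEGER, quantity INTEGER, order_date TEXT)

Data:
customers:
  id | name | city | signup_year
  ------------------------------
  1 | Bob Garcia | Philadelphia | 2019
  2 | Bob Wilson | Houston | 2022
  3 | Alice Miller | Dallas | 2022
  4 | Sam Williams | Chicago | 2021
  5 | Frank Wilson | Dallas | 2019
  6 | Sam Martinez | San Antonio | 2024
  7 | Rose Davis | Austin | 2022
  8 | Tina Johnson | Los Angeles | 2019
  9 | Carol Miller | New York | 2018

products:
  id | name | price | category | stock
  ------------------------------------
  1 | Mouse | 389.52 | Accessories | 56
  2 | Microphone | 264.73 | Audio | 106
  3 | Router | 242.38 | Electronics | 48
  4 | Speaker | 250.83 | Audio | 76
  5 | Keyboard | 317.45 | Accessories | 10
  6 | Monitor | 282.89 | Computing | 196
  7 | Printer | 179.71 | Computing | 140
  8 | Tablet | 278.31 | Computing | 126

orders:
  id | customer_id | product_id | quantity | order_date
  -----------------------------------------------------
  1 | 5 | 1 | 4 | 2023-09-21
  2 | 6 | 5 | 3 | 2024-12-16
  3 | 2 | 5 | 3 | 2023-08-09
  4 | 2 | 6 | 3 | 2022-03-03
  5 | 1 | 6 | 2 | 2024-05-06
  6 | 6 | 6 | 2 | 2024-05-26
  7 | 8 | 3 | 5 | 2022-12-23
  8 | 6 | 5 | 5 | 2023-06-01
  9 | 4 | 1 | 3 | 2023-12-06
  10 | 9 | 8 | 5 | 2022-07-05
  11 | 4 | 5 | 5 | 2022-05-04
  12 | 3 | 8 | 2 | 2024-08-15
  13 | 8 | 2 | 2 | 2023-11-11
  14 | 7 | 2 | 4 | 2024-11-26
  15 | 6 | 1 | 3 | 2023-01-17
SELECT name, category FROM products WHERE category <> 'Accessories'

Execution result:
name | category
Microphone | Audio
Router | Electronics
Speaker | Audio
Monitor | Computing
Printer | Computing
Tablet | Computing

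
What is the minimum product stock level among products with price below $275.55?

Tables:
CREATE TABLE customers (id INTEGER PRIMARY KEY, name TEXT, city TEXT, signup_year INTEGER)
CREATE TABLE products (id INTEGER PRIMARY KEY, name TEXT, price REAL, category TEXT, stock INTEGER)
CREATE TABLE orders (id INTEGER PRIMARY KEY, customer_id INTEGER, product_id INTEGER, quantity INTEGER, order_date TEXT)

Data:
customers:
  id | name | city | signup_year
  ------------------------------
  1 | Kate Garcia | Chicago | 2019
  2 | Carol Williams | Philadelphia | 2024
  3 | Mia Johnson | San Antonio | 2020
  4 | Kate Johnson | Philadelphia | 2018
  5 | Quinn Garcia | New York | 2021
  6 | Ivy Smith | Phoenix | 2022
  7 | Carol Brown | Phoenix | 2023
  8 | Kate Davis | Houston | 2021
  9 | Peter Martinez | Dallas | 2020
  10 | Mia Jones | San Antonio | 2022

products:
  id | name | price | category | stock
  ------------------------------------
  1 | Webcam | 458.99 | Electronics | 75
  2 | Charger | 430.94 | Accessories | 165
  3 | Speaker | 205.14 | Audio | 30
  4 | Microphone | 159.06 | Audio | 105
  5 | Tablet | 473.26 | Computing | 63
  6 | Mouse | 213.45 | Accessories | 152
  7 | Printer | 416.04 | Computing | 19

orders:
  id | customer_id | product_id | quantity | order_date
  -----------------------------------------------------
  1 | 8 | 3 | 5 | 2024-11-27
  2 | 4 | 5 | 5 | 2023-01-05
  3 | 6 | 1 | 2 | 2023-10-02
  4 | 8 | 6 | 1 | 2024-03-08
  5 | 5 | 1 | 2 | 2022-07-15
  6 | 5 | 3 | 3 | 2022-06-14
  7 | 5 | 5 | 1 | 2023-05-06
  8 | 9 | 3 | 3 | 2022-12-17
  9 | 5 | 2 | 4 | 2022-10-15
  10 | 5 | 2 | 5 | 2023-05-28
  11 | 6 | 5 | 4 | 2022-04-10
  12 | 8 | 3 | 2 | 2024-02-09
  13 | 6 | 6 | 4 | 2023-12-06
SELECT MIN(stock) FROM products WHERE price < 275.55

Execution result:
30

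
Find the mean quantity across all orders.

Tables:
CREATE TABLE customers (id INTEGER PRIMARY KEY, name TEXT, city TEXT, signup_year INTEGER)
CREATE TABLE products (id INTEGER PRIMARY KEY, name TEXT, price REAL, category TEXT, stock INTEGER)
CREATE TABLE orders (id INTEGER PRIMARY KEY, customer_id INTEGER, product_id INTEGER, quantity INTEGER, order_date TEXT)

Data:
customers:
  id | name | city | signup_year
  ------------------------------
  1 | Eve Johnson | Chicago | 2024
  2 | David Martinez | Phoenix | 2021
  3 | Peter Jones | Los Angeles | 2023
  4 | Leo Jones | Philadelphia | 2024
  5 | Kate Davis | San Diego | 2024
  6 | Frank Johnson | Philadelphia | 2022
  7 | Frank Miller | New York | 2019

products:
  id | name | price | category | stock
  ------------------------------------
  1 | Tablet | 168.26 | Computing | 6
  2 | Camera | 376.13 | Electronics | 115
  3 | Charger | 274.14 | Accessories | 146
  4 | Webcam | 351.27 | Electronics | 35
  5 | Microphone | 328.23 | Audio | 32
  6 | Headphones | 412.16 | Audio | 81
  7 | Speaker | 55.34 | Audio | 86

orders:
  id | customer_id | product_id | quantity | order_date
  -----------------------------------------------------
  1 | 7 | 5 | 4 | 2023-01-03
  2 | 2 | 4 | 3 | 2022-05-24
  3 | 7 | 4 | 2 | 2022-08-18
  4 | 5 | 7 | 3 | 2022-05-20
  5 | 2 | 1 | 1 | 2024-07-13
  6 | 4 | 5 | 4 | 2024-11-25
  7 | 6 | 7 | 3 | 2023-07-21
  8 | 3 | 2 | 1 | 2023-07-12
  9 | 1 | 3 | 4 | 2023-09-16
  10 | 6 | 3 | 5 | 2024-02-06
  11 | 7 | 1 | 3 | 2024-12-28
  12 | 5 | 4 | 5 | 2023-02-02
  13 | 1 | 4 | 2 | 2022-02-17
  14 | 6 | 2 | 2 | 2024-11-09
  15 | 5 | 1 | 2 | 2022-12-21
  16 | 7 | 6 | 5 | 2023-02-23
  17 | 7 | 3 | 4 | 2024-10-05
SELECT AVG(quantity) FROM orders

Execution result:
3.12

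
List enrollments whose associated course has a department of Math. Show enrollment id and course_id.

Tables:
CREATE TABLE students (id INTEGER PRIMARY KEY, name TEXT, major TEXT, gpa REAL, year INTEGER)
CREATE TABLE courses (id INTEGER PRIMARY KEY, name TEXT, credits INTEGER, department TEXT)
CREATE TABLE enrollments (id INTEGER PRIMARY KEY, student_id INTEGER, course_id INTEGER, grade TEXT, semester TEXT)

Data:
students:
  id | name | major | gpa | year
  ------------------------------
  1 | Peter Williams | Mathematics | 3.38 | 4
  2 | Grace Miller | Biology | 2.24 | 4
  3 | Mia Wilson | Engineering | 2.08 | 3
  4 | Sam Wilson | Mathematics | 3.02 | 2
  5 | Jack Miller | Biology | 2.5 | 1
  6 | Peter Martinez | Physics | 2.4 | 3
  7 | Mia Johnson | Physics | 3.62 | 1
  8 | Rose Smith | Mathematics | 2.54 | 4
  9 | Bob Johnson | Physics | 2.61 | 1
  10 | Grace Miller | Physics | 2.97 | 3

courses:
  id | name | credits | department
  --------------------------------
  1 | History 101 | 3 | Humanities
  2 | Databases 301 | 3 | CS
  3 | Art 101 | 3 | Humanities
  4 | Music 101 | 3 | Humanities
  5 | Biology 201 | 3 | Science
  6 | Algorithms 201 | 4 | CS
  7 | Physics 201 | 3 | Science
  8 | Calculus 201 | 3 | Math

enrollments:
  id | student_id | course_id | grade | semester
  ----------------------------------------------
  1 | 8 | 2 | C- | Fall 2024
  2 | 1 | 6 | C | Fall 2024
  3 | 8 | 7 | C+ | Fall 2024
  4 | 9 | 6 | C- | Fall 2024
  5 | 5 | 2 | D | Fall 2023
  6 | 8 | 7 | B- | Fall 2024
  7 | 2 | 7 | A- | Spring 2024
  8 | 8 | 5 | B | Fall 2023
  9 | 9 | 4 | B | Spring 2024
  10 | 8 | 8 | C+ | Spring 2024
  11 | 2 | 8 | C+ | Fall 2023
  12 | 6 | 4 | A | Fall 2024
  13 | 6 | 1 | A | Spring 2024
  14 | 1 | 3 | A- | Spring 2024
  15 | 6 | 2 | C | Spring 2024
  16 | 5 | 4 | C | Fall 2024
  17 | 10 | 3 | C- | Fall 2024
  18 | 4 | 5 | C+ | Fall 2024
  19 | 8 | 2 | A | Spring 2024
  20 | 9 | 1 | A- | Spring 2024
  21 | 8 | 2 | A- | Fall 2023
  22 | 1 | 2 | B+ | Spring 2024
SELECT id, course_id FROM enrollments WHERE course_id IN (SELECT id FROM courses WHERE department = 'Math')

Execution result:
id | course_id
10 | 8
11 | 8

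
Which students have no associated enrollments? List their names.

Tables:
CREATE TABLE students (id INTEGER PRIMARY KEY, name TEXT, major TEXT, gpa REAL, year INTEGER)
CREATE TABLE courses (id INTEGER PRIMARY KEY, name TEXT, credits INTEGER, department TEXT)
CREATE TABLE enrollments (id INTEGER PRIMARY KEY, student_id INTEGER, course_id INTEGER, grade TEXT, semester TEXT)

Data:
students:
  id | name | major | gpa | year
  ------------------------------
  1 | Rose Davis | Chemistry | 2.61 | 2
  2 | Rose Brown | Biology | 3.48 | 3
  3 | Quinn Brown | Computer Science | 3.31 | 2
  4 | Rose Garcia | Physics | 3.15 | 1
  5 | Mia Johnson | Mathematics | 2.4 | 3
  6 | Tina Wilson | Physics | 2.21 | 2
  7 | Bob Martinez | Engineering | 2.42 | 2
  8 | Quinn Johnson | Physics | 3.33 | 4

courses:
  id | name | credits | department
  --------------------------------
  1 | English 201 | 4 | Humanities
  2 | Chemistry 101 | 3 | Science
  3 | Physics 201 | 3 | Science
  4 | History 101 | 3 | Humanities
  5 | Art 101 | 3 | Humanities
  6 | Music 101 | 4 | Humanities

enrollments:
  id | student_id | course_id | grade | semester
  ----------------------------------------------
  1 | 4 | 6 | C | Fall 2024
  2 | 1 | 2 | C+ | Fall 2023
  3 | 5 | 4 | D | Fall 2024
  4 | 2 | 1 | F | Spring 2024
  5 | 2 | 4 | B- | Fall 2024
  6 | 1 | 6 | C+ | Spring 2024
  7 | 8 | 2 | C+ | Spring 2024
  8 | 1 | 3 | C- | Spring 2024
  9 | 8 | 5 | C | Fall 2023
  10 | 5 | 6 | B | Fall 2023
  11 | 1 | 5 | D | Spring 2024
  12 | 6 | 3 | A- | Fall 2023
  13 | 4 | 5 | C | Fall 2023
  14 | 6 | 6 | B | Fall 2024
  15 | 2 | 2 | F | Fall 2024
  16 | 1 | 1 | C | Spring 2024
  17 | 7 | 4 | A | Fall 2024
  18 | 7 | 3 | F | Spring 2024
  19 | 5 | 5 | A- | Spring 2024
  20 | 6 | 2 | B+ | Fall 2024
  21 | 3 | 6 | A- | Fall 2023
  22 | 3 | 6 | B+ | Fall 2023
SELECT p.name FROM students p LEFT JOIN enrollments c ON c.student_id = p.id WHERE c.id IS NULL

Execution result:
(no rows)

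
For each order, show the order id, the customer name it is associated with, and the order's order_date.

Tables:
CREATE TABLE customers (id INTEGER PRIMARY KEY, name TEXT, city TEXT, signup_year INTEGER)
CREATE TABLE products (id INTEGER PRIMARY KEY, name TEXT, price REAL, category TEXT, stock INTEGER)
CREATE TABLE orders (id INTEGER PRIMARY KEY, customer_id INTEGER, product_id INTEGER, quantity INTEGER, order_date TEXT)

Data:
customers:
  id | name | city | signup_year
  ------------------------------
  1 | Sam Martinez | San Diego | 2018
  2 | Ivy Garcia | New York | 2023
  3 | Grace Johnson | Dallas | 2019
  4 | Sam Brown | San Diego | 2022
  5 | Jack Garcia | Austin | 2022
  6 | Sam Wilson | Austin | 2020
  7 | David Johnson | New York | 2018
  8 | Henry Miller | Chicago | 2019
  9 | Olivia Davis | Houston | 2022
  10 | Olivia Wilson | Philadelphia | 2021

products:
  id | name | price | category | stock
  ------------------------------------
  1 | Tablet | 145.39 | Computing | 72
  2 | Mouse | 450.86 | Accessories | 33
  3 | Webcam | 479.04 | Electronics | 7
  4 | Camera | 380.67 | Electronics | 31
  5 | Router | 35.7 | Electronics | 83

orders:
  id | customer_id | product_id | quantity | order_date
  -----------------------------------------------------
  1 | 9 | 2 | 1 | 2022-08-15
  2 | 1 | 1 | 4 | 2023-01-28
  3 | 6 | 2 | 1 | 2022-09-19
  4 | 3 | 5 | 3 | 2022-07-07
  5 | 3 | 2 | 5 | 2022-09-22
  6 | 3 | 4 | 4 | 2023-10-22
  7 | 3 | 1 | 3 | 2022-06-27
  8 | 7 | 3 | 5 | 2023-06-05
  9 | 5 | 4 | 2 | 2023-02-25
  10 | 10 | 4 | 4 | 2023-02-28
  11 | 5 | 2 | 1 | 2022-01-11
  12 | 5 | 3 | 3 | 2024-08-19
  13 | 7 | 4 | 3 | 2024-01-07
SELECT c.id, p.name AS customer, c.order_date FROM orders c JOIN customers p ON c.customer_id = p.id

Execution result:
id | customer | order_date
1 | Olivia Davis | 2022-08-15
2 | Sam Martinez | 2023-01-28
3 | Sam Wilson | 2022-09-19
4 | Grace Johnson | 2022-07-07
5 | Grace Johnson | 2022-09-22
6 | Grace Johnson | 2023-10-22
7 | Grace Johnson | 2022-06-27
8 | David Johnson | 2023-06-05
9 | Jack Garcia | 2023-02-25
10 | Olivia Wilson | 2023-02-28
11 | Jack Garcia | 2022-01-11
12 | Jack Garcia | 2024-08-19
13 | David Johnson | 2024-01-07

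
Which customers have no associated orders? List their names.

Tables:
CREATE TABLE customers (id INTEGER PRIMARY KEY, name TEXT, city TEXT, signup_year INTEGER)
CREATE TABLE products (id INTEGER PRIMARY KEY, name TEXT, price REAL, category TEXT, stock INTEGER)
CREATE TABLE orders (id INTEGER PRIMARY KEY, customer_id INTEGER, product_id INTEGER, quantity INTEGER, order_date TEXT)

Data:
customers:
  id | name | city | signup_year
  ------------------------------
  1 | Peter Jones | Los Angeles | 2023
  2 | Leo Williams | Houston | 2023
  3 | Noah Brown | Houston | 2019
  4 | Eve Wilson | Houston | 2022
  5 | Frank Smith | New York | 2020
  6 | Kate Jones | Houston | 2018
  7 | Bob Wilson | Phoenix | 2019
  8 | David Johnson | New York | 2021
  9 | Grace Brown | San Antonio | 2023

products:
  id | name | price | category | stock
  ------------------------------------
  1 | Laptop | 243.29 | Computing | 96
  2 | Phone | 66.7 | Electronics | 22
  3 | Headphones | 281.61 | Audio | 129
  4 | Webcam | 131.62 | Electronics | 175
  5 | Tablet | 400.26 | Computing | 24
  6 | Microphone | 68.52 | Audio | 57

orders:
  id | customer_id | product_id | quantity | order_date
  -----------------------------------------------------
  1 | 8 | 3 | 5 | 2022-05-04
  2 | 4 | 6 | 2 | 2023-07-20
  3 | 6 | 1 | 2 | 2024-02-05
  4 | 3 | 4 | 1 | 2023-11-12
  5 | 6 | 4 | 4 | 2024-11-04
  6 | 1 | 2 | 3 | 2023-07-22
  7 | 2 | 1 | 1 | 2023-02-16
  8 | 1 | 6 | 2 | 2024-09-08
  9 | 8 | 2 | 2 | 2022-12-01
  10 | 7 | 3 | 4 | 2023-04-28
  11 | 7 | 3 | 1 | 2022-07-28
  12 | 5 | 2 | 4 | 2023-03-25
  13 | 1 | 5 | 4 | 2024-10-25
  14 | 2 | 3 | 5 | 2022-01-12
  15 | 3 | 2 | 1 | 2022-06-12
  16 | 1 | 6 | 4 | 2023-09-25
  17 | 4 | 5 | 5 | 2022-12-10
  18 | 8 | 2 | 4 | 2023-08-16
SELECT p.name FROM customers p LEFT JOIN orders c ON c.customer_id = p.id WHERE c.id IS NULL

Execution result:
Grace Brown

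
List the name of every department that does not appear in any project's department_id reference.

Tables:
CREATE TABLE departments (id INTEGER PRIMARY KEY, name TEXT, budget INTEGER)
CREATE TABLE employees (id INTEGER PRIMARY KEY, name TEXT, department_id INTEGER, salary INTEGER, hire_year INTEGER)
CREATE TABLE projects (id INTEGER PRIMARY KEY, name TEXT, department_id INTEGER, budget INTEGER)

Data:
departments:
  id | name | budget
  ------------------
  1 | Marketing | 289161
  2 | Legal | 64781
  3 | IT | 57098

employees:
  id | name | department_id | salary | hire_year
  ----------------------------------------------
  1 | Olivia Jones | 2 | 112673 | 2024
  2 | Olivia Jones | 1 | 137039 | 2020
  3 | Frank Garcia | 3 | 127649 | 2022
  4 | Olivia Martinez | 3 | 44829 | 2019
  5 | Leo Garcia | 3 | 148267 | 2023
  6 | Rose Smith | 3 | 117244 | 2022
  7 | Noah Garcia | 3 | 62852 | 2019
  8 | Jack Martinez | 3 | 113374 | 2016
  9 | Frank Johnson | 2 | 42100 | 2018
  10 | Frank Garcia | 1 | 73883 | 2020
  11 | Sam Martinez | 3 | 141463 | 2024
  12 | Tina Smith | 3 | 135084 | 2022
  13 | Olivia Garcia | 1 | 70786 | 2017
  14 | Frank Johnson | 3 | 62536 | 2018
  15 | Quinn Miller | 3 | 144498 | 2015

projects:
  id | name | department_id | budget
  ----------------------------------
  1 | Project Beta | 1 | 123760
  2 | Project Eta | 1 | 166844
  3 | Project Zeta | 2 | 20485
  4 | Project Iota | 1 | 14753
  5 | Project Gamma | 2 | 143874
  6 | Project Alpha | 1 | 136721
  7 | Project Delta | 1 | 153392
SELECT p.name FROM departments p LEFT JOIN projects c ON c.department_id = p.id WHERE c.id IS NULL

Execution result:
IT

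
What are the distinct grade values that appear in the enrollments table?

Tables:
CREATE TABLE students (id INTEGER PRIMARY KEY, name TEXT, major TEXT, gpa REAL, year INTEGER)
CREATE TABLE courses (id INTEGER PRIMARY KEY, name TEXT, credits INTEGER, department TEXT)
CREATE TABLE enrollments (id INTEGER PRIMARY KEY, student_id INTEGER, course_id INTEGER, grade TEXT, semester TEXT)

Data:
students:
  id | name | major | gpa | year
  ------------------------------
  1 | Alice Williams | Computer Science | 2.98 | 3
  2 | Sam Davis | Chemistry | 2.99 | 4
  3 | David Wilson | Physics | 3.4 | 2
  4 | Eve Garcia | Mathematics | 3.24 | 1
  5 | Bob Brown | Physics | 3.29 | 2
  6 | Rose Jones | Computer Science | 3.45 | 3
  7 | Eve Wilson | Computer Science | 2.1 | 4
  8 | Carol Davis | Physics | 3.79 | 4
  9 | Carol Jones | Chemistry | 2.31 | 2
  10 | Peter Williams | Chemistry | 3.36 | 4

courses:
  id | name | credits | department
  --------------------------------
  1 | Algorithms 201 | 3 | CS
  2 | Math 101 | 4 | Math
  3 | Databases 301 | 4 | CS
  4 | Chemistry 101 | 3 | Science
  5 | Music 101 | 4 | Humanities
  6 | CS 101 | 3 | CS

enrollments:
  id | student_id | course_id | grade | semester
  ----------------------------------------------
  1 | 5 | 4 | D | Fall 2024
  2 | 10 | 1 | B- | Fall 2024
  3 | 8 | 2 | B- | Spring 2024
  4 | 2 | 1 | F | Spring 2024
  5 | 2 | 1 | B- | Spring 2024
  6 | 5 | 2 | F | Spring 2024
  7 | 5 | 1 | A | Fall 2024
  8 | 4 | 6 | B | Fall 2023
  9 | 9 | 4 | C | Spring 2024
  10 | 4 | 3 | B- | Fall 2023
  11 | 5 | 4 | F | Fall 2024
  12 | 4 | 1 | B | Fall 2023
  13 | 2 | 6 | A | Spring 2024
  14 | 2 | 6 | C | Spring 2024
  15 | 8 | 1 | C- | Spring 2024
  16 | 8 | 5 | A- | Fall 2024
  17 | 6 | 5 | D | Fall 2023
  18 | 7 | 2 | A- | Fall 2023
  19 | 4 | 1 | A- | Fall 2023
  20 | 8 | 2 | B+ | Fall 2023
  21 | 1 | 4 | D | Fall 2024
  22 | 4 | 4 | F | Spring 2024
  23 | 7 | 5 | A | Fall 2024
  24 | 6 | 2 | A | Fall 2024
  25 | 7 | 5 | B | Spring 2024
SELECT DISTINCT grade FROM enrollments

Execution result:
grade
D
B-
F
A
B
C
C-
A-
B+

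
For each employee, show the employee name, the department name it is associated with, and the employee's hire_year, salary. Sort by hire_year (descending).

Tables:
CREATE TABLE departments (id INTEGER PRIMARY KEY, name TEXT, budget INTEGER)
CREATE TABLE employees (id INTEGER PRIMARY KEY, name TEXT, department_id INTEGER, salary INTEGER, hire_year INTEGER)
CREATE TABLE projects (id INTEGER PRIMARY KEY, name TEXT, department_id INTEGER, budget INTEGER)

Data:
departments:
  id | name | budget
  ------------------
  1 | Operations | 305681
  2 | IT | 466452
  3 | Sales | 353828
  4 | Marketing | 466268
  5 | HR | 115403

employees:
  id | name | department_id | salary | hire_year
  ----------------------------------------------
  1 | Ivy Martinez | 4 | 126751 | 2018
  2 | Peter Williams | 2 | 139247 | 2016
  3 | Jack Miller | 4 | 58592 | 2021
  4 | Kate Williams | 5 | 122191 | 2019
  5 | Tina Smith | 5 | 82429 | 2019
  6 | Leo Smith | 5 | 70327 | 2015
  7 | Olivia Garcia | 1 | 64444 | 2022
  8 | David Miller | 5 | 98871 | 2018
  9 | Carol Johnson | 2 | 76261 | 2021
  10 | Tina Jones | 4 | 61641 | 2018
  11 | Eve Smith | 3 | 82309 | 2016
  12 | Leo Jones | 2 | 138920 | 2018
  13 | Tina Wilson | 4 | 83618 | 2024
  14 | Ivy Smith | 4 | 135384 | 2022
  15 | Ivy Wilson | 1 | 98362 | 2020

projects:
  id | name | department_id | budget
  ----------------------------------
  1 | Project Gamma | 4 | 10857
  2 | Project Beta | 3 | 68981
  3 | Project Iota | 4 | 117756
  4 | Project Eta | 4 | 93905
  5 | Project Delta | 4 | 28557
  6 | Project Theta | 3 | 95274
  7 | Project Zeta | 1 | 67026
SELECT c.name, p.name AS department, c.hire_year, c.salary FROM employees c JOIN departments p ON c.department_id = p.id ORDER BY c.hire_year DESC

Execution result:
name | department | hire_year | salary
Tina Wilson | Marketing | 2024 | 83618
Olivia Garcia | Operations | 2022 | 64444
Ivy Smith | Marketing | 2022 | 135384
Jack Miller | Marketing | 2021 | 58592
Carol Johnson | IT | 2021 | 76261
Ivy Wilson | Operations | 2020 | 98362
Kate Williams | HR | 2019 | 122191
Tina Smith | HR | 2019 | 82429
Ivy Martinez | Marketing | 2018 | 126751
David Miller | HR | 2018 | 98871
Tina Jones | Marketing | 2018 | 61641
Leo Jones | IT | 2018 | 138920
Peter Williams | IT | 2016 | 139247
Eve Smith | Sales | 2016 | 82309
Leo Smith | HR | 2015 | 70327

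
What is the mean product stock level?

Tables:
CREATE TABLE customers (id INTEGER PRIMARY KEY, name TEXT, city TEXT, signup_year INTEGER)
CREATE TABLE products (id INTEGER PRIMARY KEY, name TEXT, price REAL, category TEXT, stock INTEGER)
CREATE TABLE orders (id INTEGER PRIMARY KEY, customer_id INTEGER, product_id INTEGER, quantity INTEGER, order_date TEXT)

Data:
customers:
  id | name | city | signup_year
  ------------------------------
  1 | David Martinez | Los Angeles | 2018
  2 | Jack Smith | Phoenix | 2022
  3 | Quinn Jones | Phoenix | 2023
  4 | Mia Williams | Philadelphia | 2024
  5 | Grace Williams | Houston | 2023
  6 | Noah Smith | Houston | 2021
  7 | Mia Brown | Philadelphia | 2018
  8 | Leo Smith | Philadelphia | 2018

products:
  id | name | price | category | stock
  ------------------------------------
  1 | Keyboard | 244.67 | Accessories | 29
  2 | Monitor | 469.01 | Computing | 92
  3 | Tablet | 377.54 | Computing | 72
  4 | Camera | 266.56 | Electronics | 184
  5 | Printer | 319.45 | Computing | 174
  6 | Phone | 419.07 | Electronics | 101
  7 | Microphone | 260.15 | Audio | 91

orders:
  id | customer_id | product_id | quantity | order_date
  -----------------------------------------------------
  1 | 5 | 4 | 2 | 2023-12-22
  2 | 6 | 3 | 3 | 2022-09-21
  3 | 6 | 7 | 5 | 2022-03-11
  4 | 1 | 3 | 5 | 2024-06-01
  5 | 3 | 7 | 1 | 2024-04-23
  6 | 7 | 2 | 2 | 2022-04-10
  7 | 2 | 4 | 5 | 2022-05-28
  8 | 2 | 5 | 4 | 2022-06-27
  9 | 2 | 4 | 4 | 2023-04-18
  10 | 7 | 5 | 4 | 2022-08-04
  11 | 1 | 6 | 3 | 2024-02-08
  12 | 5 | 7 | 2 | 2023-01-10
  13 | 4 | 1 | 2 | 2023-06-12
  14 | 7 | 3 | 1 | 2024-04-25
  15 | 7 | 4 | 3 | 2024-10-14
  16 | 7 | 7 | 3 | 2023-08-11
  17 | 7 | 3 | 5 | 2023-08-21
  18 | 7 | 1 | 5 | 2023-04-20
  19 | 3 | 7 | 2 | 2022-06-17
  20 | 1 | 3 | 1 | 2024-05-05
SELECT AVG(stock) FROM products

Execution result:
106.14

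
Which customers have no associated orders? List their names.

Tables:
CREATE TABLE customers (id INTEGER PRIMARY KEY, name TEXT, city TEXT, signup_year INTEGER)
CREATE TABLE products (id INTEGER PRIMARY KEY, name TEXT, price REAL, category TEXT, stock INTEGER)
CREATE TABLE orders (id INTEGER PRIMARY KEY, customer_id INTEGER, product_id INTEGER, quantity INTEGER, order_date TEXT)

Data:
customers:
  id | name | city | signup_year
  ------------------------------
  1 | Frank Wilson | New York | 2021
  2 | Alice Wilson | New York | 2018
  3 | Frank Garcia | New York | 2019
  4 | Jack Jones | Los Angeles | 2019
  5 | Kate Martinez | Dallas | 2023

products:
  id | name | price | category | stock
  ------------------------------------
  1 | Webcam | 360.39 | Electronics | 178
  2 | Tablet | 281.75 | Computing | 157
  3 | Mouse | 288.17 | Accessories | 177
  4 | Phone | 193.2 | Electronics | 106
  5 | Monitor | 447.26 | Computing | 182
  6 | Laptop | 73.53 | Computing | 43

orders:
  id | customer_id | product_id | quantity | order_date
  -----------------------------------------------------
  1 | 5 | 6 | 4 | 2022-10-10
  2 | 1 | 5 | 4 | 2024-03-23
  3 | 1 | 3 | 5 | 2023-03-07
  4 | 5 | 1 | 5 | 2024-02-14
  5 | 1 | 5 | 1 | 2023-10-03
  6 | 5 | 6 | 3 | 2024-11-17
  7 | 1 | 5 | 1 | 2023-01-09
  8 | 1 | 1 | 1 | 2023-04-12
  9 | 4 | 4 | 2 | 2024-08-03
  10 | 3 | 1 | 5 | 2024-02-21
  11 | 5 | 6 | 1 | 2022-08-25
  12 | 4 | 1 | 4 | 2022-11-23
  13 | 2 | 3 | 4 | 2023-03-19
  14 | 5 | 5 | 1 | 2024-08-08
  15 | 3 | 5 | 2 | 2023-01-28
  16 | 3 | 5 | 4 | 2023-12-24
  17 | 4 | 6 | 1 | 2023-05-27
SELECT p.name FROM customers p LEFT JOIN orders c ON c.customer_id = p.id WHERE c.id IS NULL

Execution result:
(no rows)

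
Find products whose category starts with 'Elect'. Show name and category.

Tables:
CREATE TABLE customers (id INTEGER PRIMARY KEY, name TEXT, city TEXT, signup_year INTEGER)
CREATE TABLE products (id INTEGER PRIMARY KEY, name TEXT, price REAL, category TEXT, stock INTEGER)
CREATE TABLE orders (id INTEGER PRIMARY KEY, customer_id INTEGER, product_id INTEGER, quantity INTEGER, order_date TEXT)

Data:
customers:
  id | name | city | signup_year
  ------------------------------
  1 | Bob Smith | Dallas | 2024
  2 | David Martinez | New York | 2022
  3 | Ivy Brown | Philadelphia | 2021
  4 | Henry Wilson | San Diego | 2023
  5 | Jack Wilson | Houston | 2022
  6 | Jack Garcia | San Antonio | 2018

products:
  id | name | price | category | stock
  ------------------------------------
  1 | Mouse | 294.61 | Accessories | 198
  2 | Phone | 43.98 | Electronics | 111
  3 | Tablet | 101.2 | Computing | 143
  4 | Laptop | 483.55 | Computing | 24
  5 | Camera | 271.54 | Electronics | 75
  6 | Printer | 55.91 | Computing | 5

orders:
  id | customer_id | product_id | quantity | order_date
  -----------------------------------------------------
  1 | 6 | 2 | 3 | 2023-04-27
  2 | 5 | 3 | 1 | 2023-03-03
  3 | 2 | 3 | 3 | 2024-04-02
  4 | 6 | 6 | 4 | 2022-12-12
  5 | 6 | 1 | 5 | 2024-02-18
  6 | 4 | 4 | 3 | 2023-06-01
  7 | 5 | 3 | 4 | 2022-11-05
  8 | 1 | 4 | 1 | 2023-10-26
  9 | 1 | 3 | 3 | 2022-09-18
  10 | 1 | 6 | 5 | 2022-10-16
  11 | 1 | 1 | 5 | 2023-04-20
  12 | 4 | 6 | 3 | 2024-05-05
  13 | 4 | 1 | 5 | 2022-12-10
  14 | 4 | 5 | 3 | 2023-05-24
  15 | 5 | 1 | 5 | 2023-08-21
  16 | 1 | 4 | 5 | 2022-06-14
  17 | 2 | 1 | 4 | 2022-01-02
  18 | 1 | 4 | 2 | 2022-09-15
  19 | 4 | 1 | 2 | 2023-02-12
SELECT name, category FROM products WHERE category LIKE 'Elect%'

Execution result:
name | category
Phone | Electronics
Camera | Electronics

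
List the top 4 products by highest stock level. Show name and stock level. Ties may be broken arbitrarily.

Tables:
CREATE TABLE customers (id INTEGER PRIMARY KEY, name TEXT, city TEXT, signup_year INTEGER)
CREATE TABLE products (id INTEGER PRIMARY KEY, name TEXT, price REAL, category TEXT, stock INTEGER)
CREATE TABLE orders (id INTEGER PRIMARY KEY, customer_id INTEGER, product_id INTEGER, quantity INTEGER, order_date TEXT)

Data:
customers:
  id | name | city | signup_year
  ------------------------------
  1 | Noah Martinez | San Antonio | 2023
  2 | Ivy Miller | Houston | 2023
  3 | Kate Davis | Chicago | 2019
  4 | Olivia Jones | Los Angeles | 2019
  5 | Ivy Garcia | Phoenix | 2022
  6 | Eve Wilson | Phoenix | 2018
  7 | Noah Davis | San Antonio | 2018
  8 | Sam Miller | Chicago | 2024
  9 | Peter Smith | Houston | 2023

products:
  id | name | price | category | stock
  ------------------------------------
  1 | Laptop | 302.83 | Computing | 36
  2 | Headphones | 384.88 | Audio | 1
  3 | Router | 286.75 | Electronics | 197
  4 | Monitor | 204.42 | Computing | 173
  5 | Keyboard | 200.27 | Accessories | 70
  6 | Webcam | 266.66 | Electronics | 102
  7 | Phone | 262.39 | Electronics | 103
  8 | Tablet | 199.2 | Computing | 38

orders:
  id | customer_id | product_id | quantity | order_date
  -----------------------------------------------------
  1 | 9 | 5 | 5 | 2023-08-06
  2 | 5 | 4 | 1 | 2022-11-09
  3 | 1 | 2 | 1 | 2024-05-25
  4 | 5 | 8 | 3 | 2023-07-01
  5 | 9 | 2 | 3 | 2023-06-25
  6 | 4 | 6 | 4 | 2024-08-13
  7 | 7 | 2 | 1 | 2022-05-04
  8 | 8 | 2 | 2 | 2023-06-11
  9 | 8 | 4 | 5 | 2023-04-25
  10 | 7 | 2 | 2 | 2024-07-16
SELECT name, stock FROM products ORDER BY stock DESC LIMIT 4

Execution result:
name | stock
Router | 197
Monitor | 173
Phone | 103
Webcam | 102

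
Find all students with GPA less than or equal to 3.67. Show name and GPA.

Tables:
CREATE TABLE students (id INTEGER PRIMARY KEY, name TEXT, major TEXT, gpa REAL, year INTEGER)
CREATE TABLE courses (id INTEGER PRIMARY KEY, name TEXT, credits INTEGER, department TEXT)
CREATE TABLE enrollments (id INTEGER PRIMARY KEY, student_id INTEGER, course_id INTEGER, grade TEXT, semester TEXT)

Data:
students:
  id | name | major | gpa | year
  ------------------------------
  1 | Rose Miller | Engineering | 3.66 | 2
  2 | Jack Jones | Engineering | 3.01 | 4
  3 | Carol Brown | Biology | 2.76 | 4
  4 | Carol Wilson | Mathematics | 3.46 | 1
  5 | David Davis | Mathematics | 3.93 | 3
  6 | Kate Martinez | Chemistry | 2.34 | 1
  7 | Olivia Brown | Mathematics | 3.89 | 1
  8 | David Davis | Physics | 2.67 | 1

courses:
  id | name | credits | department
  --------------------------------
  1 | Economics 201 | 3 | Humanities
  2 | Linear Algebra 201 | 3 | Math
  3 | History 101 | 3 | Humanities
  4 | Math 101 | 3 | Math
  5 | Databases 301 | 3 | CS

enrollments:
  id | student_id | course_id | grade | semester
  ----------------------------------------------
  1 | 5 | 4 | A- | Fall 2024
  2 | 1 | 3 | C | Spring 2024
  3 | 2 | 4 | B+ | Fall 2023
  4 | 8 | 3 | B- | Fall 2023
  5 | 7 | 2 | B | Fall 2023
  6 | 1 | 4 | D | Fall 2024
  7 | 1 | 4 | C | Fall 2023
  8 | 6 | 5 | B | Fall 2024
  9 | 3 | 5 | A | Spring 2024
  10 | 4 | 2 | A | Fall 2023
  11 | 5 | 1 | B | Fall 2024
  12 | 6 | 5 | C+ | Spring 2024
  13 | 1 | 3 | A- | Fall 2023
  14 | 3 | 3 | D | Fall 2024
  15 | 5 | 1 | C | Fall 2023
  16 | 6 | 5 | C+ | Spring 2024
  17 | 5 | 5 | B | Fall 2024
SELECT name, gpa FROM students WHERE gpa <= 3.67

Execution result:
name | gpa
Rose Miller | 3.66
Jack Jones | 3.01
Carol Brown | 2.76
Carol Wilson | 3.46
Kate Martinez | 2.34
David Davis | 2.67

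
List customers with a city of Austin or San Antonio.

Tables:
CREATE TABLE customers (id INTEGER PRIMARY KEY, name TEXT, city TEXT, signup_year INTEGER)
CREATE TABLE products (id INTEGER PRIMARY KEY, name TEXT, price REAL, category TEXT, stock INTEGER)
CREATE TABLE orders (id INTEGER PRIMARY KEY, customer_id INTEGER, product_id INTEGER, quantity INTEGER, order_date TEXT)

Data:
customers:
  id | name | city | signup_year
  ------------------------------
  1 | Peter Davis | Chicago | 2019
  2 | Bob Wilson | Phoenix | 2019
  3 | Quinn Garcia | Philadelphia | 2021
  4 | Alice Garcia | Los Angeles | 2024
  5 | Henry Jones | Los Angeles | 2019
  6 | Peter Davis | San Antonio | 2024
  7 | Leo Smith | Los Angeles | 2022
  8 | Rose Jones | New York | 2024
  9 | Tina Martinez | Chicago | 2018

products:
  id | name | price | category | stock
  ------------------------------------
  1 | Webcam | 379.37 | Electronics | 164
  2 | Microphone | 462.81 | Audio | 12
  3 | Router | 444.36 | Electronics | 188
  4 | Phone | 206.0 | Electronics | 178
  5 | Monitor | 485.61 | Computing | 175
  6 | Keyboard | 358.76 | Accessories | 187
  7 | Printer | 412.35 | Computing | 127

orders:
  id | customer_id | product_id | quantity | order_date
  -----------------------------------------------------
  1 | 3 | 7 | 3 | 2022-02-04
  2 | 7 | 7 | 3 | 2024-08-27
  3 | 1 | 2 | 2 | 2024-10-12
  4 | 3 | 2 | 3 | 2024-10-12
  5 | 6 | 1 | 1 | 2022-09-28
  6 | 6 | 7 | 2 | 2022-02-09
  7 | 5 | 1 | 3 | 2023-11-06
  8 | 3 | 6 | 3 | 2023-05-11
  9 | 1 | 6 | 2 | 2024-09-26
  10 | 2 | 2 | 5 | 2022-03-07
SELECT name, city FROM customers WHERE city IN ('Austin', 'San Antonio')

Execution result:
name | city
Peter Davis | San Antonio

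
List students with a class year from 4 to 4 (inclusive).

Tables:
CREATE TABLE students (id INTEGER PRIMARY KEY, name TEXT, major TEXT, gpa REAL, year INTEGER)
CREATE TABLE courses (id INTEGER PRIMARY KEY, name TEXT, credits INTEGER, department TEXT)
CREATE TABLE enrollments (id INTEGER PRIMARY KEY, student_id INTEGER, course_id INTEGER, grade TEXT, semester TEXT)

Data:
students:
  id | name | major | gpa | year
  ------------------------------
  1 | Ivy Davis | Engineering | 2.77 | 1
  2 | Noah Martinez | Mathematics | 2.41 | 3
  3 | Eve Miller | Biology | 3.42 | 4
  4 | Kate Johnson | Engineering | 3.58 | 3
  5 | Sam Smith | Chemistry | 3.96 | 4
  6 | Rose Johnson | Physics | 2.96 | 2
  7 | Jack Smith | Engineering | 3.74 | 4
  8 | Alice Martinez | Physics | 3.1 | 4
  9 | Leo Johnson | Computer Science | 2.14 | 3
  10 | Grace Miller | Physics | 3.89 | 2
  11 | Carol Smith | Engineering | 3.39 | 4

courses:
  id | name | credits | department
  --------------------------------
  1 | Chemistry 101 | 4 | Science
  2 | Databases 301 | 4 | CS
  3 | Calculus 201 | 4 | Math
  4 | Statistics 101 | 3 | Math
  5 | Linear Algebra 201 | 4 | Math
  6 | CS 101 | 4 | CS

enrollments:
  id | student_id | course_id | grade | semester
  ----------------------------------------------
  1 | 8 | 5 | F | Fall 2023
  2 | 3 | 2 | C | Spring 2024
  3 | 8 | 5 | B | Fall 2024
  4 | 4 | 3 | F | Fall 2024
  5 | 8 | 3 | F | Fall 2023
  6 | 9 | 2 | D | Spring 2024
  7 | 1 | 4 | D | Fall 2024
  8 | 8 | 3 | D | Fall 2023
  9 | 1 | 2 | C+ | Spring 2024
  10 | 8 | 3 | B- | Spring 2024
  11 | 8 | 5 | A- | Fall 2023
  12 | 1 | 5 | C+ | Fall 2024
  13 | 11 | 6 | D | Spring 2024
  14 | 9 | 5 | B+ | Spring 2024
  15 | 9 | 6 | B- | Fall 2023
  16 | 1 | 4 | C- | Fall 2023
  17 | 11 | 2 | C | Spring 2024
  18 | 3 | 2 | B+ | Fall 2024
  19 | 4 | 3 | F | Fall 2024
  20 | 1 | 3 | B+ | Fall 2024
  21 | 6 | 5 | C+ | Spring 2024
SELECT name, year FROM students WHERE year BETWEEN 4 AND 4

Execution result:
name | year
Eve Miller | 4
Sam Smith | 4
Jack Smith | 4
Alice Martinez | 4
Carol Smith | 4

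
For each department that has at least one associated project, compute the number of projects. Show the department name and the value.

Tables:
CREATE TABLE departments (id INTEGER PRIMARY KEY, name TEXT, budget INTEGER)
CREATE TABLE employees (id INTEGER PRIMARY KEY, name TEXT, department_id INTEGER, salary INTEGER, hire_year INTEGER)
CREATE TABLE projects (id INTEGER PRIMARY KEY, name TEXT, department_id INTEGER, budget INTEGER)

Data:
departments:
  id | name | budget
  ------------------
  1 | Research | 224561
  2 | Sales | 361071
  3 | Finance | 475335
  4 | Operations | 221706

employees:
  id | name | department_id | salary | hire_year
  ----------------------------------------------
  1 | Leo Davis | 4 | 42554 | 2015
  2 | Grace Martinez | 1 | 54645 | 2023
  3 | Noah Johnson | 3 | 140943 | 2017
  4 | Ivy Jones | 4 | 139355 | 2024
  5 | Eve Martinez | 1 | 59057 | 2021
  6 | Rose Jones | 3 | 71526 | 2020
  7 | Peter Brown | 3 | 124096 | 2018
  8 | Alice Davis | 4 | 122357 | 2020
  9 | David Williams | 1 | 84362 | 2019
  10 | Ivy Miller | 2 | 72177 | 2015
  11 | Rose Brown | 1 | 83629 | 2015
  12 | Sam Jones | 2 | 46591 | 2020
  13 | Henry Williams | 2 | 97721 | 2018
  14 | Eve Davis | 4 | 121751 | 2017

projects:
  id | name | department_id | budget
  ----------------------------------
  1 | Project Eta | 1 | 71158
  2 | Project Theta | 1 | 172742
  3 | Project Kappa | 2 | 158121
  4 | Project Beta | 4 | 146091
SELECT p.name, COUNT(*) AS n FROM projects c JOIN departments p ON c.department_id = p.id GROUP BY p.id, p.name

Execution result:
name | n
Research | 2
Sales | 1
Operations | 1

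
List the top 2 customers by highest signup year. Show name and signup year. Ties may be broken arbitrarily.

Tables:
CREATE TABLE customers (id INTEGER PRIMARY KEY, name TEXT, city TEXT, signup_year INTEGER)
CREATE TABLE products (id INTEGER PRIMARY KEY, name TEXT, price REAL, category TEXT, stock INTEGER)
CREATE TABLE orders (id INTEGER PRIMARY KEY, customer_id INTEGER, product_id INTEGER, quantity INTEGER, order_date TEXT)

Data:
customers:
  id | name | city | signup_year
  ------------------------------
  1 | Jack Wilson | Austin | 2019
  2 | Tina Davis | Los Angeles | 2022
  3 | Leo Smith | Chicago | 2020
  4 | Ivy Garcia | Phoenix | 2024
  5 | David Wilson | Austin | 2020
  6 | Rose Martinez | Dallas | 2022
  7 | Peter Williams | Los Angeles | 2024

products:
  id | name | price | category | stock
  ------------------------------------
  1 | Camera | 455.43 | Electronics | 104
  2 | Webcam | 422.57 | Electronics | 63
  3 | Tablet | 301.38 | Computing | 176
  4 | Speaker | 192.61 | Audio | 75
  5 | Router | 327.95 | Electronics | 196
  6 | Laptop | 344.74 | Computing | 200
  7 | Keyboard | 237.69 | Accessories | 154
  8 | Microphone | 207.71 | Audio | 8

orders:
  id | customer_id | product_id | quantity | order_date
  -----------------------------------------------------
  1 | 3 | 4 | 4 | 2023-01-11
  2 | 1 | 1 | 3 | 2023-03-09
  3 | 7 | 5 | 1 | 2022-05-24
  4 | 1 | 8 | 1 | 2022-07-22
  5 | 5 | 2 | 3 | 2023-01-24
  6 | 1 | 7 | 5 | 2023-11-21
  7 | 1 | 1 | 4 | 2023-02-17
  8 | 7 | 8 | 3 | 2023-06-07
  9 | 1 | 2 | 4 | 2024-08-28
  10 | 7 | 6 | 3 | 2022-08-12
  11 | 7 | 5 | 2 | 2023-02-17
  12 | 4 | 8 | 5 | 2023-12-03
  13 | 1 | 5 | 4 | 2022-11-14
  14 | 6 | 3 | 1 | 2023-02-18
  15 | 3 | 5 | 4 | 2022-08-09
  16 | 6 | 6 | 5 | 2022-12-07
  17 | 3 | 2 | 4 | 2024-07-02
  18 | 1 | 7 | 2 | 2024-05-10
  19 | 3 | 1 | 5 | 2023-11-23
SELECT name, signup_year FROM customers ORDER BY signup_year DESC LIMIT 2

Execution result:
name | signup_year
Ivy Garcia | 2024
Peter Williams | 2024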